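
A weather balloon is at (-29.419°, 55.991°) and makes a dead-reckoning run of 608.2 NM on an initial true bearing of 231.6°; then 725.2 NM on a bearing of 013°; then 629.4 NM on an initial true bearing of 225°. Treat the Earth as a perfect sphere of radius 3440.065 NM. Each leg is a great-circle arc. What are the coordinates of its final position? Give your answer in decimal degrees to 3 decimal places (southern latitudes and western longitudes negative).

Apply the spherical direct solution leg by leg, carrying full precision between legs.
Leg 1: from (-29.419°, 55.991°), δ = 608.2/3440.065 = 0.176799 rad, θ = 231.6° → φ = -35.359°, λ = 46.261°.
Leg 2: from (-35.359°, 46.261°), δ = 725.2/3440.065 = 0.210810 rad, θ = 13° → φ = -23.553°, λ = 49.204°.
Leg 3: from (-23.553°, 49.204°), δ = 629.4/3440.065 = 0.182962 rad, θ = 225° → φ = -30.722°, λ = 40.597°.

latitude -30.722°, longitude 40.597°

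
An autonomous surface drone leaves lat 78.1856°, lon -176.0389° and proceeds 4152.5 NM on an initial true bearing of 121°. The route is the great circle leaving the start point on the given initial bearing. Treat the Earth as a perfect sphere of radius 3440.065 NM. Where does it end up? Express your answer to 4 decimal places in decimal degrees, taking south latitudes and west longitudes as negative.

The arc subtends δ = 4152.5/3440.065 = 1.207099 rad at the centre.
Start latitude φ₁ = 1.364596 rad; initial bearing θ = 2.111848 rad.
Destination latitude: φ₂ = arcsin( sin φ₁ cos δ + cos φ₁ sin δ cos θ ) = arcsin(0.249644) = 14.4564°.
Then Δλ = atan2(0.164019, 0.111377) = 0.974270 rad, from sin θ sin δ cos φ₁ over cos δ − sin φ₁ sin φ₂.
Hence λ₂ = -176.0389° + 55.8216° = -120.2173°.

latitude 14.4564°, longitude -120.2173°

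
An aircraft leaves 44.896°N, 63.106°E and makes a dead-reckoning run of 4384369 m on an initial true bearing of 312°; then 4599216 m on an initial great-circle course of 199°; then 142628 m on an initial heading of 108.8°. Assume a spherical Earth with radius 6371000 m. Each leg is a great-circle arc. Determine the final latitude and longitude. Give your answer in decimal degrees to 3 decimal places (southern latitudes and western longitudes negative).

latitude 17.175°, longitude -11.024°

Apply the spherical direct solution leg by leg, carrying full precision between legs.
Leg 1: from (44.896°, 63.106°), δ = 4384369/6371000 = 0.688176 rad, θ = 312° → φ = 57.805°, λ = 0.749°.
Leg 2: from (57.805°, 0.749°), δ = 4599216/6371000 = 0.721899 rad, θ = 199° → φ = 17.592°, λ = -12.295°.
Leg 3: from (17.592°, -12.295°), δ = 142628/6371000 = 0.022387 rad, θ = 108.8° → φ = 17.175°, λ = -11.024°.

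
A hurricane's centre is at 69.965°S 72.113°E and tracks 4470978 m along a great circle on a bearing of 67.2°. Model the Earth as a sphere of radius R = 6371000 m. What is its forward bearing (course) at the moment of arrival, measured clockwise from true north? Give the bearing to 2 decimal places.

final bearing 24.04°

Central angle δ = d/R = 0.701770 rad.
With φ₁ = -69.965° = -1.221120 rad and θ = 67.2° = 1.172861 rad:
sin φ₂ = sin φ₁ cos δ + cos φ₁ sin δ cos θ = (-0.939484)(0.763701) + (0.342594)(0.645571)(0.387516) = -0.631778
φ₂ = asin(-0.631778) = -0.683845 rad = -39.181°.
Δλ = atan2( sin θ sin δ cos φ₁ , cos δ − sin φ₁ sin φ₂ ) = atan2(0.203887, 0.170156) = 0.875336 rad = 50.153°.
Hence λ₂ = 72.113° + 50.153° = 122.266°.
The forward bearing on arrival equals the back-azimuth from the destination plus 180°.
Back-azimuth from P₂ (-39.18°, 122.27°) to P₁ (-69.97°, 72.11°), with Δλ' = λ₁ − λ₂ = -50.15°: atan2( sin Δλ' cos φ₁ , cos φ₂ sin φ₁ − sin φ₂ cos φ₁ cos Δλ' ) = 204.04°.
Final bearing = (204.04° + 180°) mod 360° = 24.04°.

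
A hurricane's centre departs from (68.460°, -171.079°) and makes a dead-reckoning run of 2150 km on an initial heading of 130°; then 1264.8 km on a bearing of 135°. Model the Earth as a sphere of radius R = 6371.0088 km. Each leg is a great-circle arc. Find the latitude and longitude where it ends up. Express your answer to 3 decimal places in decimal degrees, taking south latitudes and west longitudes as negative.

Apply the spherical direct solution leg by leg, carrying full precision between legs.
Leg 1: from (68.460°, -171.079°), δ = 2150/6371.0088 = 0.337466 rad, θ = 130° → φ = 53.088°, λ = -146.098°.
Leg 2: from (53.088°, -146.098°), δ = 1264.8/6371.0088 = 0.198524 rad, θ = 135° → φ = 44.435°, λ = -134.836°.

latitude 44.435°, longitude -134.836°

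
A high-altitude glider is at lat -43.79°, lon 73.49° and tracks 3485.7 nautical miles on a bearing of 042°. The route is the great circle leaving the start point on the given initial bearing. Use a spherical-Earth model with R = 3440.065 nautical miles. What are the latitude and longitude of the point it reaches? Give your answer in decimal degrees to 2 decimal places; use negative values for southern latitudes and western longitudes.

latitude 5.11°, longitude 108.24°

Central angle δ = d/R = 1.013266 rad.
Converting: φ₁ = -0.764280 rad, θ = 0.733038 rad.
sin φ₂ = sin φ₁ cos δ + cos φ₁ sin δ cos θ = (-0.692017)(0.529092) + (0.721881)(0.848564)(0.743145) = 0.089082
φ₂ = asin(0.089082) = 0.089200 rad = 5.11°.
Then Δλ = atan2(0.409884, 0.590738) = 0.606587 rad, from sin θ sin δ cos φ₁ over cos δ − sin φ₁ sin φ₂.
λ₂ = 73.49° + 34.75° = 108.24°.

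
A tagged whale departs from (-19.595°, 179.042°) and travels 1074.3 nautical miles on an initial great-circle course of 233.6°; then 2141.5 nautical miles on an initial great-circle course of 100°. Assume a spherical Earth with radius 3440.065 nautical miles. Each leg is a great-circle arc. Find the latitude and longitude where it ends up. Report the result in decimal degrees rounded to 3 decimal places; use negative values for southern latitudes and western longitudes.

Apply the spherical direct solution leg by leg, carrying full precision between legs.
Leg 1: from (-19.595°, 179.042°), δ = 1074.3/3440.065 = 0.312291 rad, θ = 233.6° → φ = -29.400°, λ = 162.552°.
Leg 2: from (-29.400°, 162.552°), δ = 2141.5/3440.065 = 0.622517 rad, θ = 100° → φ = -29.146°, λ = -156.341°.

latitude -29.146°, longitude -156.341°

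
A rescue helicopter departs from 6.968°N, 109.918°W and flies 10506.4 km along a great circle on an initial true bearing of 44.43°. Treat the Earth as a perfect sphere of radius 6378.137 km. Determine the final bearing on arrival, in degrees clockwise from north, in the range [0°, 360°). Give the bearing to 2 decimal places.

δ = 10506.4/6378.137 = 1.647252 rad (94.3806°).
Converting: φ₁ = 0.121615 rad, θ = 0.775450 rad.
Applying the spherical law of cosines for sides, sin φ₂ = sin φ₁ cos δ + cos φ₁ sin δ cos θ = 0.697495, so φ₂ = 44.226°.
Δλ = atan2( sin θ sin δ cos φ₁ , cos δ − sin φ₁ sin φ₂ ) = atan2(0.692837, -0.160998) = 1.799119 rad = 103.082°.
λ₂ = -109.918° + 103.082° = -6.836°.
The forward bearing on arrival equals the back-azimuth from the destination plus 180°.
Back-azimuth from P₂ (44.23°, -6.84°) to P₁ (6.97°, -109.92°), with Δλ' = λ₁ − λ₂ = -103.08°: atan2( sin Δλ' cos φ₁ , cos φ₂ sin φ₁ − sin φ₂ cos φ₁ cos Δλ' ) = 284.14°.
Final bearing = (284.14° + 180°) mod 360° = 104.14°.

final bearing 104.14°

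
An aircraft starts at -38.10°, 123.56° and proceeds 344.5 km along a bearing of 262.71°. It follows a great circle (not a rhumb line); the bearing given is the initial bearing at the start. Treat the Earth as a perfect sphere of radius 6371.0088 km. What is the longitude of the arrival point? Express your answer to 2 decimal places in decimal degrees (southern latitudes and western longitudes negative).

longitude 119.64°

δ = 344.5/6371.0088 = 0.054073 rad (3.0982°).
With φ₁ = -38.10° = -0.664970 rad and θ = 262.71° = 4.585154 rad:
Destination latitude: φ₂ = arcsin( sin φ₁ cos δ + cos φ₁ sin δ cos θ ) = arcsin(-0.621531) = -38.43°.
Δλ = atan2( sin θ sin δ cos φ₁ , cos δ − sin φ₁ sin φ₂ ) = atan2(-0.042187, 0.615032) = -0.068487 rad = -3.92°.
Hence λ₂ = 123.56° + -3.92° = 119.64°.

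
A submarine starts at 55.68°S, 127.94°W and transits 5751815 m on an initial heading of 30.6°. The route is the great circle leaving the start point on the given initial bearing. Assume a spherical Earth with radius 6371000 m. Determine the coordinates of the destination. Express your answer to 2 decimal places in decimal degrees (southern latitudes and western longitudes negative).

latitude -7.50°, longitude -104.17°

δ = 5751815/6371000 = 0.902812 rad (51.7273°).
With φ₁ = -55.68° = -0.971799 rad and θ = 30.6° = 0.534071 rad:
Applying the spherical law of cosines for sides, sin φ₂ = sin φ₁ cos δ + cos φ₁ sin δ cos θ = -0.130573, so φ₂ = -7.50°.
For the longitude increment, Δλ = atan2( sin θ sin δ cos φ₁, cos δ − sin φ₁ sin φ₂ ) = atan2(0.225319, 0.511564) = 23.77°.
λ₂ = λ₁ + Δλ = -104.17°.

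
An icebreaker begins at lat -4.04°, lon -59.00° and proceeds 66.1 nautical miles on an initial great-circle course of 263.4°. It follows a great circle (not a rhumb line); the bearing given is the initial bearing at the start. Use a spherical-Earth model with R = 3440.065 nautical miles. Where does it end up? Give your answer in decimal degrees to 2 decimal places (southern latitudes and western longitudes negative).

δ = 66.1/3440.065 = 0.019215 rad (1.1009°).
Converting: φ₁ = -0.070511 rad, θ = 4.597197 rad.
Applying the spherical law of cosines for sides, sin φ₂ = sin φ₁ cos δ + cos φ₁ sin δ cos θ = -0.072643, so φ₂ = -4.17°.
Then Δλ = atan2(-0.019039, 0.994698) = -0.019138 rad, from sin θ sin δ cos φ₁ over cos δ − sin φ₁ sin φ₂.
Hence λ₂ = -59.00° + -1.10° = -60.10°.

latitude -4.17°, longitude -60.10°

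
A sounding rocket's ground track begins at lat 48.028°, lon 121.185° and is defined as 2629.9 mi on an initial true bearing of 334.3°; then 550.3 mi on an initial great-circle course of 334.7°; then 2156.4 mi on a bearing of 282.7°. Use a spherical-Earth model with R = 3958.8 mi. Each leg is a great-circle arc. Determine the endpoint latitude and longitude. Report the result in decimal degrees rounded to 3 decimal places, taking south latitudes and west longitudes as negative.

Apply the spherical direct solution leg by leg, carrying full precision between legs.
Leg 1: from (48.028°, 121.185°), δ = 2629.9/3958.8 = 0.664317 rad, θ = 334.3° → φ = 73.114°, λ = 54.191°.
Leg 2: from (73.114°, 54.191°), δ = 550.3/3958.8 = 0.139007 rad, θ = 334.7° → φ = 79.751°, λ = 34.753°.
Leg 3: from (79.751°, 34.753°), δ = 2156.4/3958.8 = 0.544711 rad, θ = 282.7° → φ = 59.530°, λ = -50.713°.

latitude 59.530°, longitude -50.713°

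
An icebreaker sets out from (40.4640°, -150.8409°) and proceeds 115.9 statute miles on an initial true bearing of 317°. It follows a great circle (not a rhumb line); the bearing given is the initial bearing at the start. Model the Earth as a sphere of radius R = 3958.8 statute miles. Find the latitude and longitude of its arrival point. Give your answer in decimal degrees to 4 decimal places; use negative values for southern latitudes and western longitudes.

latitude 41.6808°, longitude -152.3726°

δ = 115.9/3958.8 = 0.029277 rad (1.6774°).
Start latitude φ₁ = 0.706230 rad; initial bearing θ = 5.532694 rad.
sin φ₂ = sin φ₁ cos δ + cos φ₁ sin δ cos θ = (0.648970)(0.999571) + (0.760814)(0.029272)(0.731354) = 0.664980
φ₂ = asin(0.664980) = 0.727467 rad = 41.6808°.
For the longitude increment, Δλ = atan2( sin θ sin δ cos φ₁, cos δ − sin φ₁ sin φ₂ ) = atan2(-0.015189, 0.568019) = -1.5317°.
λ₂ = λ₁ + Δλ = -152.3726°.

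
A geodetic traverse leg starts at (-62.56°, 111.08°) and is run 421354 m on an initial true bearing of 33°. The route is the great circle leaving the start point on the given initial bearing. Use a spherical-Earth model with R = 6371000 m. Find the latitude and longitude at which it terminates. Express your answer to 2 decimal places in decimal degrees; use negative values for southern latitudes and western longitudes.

latitude -59.32°, longitude 115.12°

The arc subtends δ = 421354/6371000 = 0.066136 rad at the centre.
With φ₁ = -62.56° = -1.091878 rad and θ = 33° = 0.575959 rad:
Destination latitude: φ₂ = arcsin( sin φ₁ cos δ + cos φ₁ sin δ cos θ ) = arcsin(-0.860012) = -59.32°.
For the longitude increment, Δλ = atan2( sin θ sin δ cos φ₁, cos δ − sin φ₁ sin φ₂ ) = atan2(0.016587, 0.234558) = 4.04°.
λ₂ = λ₁ + Δλ = 115.12°.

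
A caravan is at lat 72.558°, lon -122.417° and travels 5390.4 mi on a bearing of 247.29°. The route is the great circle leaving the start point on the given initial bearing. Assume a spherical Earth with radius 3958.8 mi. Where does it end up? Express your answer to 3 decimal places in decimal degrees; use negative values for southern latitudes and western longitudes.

latitude 4.871°, longitude 172.674°

The arc subtends δ = 5390.4/3958.8 = 1.361625 rad at the centre.
Start latitude φ₁ = 1.266376 rad; initial bearing θ = 4.316025 rad.
Applying the spherical law of cosines for sides, sin φ₂ = sin φ₁ cos δ + cos φ₁ sin δ cos θ = 0.084905, so φ₂ = 4.871°.
Δλ = atan2( sin θ sin δ cos φ₁ , cos δ − sin φ₁ sin φ₂ ) = atan2(-0.270475, 0.126649) = -1.132873 rad = -64.909°.
λ₂ = -122.417° + -64.909° = -187.326°, normalized to (−180°, 180°] → 172.674°.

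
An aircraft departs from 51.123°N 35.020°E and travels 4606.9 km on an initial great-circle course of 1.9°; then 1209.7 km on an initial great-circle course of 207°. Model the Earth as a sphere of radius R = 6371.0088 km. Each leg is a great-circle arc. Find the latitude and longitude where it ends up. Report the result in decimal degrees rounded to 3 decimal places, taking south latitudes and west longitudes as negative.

latitude 76.537°, longitude 167.066°

Apply the spherical direct solution leg by leg, carrying full precision between legs.
Leg 1: from (51.123°, 35.020°), δ = 4606.9/6371.0088 = 0.723104 rad, θ = 1.9° → φ = 87.168°, λ = -171.340°.
Leg 2: from (87.168°, -171.340°), δ = 1209.7/6371.0088 = 0.189876 rad, θ = 207° → φ = 76.537°, λ = 167.066°.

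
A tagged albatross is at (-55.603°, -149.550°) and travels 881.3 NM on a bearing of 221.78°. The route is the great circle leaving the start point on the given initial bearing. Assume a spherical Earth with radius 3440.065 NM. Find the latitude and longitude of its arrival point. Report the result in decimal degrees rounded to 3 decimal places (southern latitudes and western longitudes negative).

δ = 881.3/3440.065 = 0.256187 rad (14.6784°).
Converting: φ₁ = -0.970455 rad, θ = 3.870791 rad.
sin φ₂ = sin φ₁ cos δ + cos φ₁ sin δ cos θ = (-0.825143)(0.967363) + (0.564924)(0.253394)(-0.745709) = -0.904960
φ₂ = asin(-0.904960) = -1.131285 rad = -64.818°.
For the longitude increment, Δλ = atan2( sin θ sin δ cos φ₁, cos δ − sin φ₁ sin φ₂ ) = atan2(-0.095376, 0.220642) = -23.377°.
Hence λ₂ = -149.550° + -23.377° = -172.927°.

latitude -64.818°, longitude -172.927°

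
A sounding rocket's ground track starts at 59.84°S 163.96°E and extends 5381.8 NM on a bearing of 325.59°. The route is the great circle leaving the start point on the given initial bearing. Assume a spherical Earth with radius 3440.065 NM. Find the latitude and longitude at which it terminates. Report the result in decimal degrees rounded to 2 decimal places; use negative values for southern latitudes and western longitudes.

The arc subtends δ = 5381.8/3440.065 = 1.564447 rad at the centre.
Converting: φ₁ = -1.044405 rad, θ = 5.682618 rad.
Applying the spherical law of cosines for sides, sin φ₂ = sin φ₁ cos δ + cos φ₁ sin δ cos θ = 0.409003, so φ₂ = 24.14°.
For the longitude increment, Δλ = atan2( sin θ sin δ cos φ₁, cos δ − sin φ₁ sin φ₂ ) = atan2(-0.283915, 0.359984) = -38.26°.
Hence λ₂ = 163.96° + -38.26° = 125.70°.

latitude 24.14°, longitude 125.70°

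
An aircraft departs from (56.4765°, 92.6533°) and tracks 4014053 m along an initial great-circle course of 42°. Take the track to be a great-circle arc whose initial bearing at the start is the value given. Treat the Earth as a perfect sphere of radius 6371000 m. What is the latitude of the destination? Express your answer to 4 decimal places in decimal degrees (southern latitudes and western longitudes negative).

Angular distance δ = d/R = 4014053 / 6371000 = 0.630051 rad.
Start latitude φ₁ = 0.985701 rad; initial bearing θ = 0.733038 rad.
Destination latitude: φ₂ = arcsin( sin φ₁ cos δ + cos φ₁ sin δ cos θ ) = arcsin(0.915410) = 66.2641°.
Then Δλ = atan2(0.217732, 0.044857) = 1.367618 rad, from sin θ sin δ cos φ₁ over cos δ − sin φ₁ sin φ₂.
Hence λ₂ = 92.6533° + 78.3588° = 171.0121°.

latitude 66.2641°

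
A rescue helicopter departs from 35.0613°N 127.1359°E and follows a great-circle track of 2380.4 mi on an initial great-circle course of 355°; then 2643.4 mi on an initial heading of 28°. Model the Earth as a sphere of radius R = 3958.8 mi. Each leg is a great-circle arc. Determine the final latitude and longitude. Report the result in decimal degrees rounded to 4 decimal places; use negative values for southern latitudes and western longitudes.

latitude 68.1394°, longitude -112.1808°

Apply the spherical direct solution leg by leg, carrying full precision between legs.
Leg 1: from (35.0613°, 127.1359°), δ = 2380.4/3958.8 = 0.601293 rad, θ = 355° → φ = 69.2263°, λ = 119.1452°.
Leg 2: from (69.2263°, 119.1452°), δ = 2643.4/3958.8 = 0.667728 rad, θ = 28° → φ = 68.1394°, λ = -112.1808°.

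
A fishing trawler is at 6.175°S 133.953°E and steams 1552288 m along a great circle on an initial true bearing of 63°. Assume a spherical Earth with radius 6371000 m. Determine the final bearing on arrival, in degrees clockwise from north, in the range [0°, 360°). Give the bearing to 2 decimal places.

final bearing 62.36°

Angular distance δ = d/R = 1552288 / 6371000 = 0.243649 rad.
Start latitude φ₁ = -0.107774 rad; initial bearing θ = 1.099557 rad.
sin φ₂ = sin φ₁ cos δ + cos φ₁ sin δ cos θ = (-0.107566)(0.970464) + (0.994198)(0.241245)(0.453990) = 0.004499
φ₂ = asin(0.004499) = 0.004499 rad = 0.258°.
For the longitude increment, Δλ = atan2( sin θ sin δ cos φ₁, cos δ − sin φ₁ sin φ₂ ) = atan2(0.213704, 0.970948) = 12.413°.
λ₂ = 133.953° + 12.413° = 146.366°.
The forward bearing on arrival equals the back-azimuth from the destination plus 180°.
Back-azimuth from P₂ (0.26°, 146.37°) to P₁ (-6.17°, 133.95°), with Δλ' = λ₁ − λ₂ = -12.41°: atan2( sin Δλ' cos φ₁ , cos φ₂ sin φ₁ − sin φ₂ cos φ₁ cos Δλ' ) = 242.36°.
Final bearing = (242.36° + 180°) mod 360° = 62.36°.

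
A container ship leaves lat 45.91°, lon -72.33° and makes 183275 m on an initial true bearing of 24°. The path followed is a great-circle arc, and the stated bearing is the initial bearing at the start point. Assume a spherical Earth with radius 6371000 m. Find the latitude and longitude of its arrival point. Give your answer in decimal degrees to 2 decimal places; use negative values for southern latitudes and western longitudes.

latitude 47.41°, longitude -71.34°

Angular distance δ = d/R = 183275 / 6371000 = 0.028767 rad.
With φ₁ = 45.91° = 0.801281 rad and θ = 24° = 0.418879 rad:
Applying the spherical law of cosines for sides, sin φ₂ = sin φ₁ cos δ + cos φ₁ sin δ cos θ = 0.736233, so φ₂ = 47.41°.
Δλ = atan2( sin θ sin δ cos φ₁ , cos δ − sin φ₁ sin φ₂ ) = atan2(0.008140, 0.470788) = 0.017288 rad = 0.99°.
Hence λ₂ = -72.33° + 0.99° = -71.34°.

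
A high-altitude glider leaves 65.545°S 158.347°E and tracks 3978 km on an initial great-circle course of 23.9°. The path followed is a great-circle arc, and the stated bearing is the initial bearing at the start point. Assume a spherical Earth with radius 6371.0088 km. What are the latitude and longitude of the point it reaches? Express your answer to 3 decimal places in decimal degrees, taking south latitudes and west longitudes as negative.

latitude -31.149°, longitude 174.413°

Angular distance δ = d/R = 3978 / 6371.0088 = 0.624391 rad.
Converting: φ₁ = -1.143976 rad, θ = 0.417134 rad.
Applying the spherical law of cosines for sides, sin φ₂ = sin φ₁ cos δ + cos φ₁ sin δ cos θ = -0.517272, so φ₂ = -31.149°.
For the longitude increment, Δλ = atan2( sin θ sin δ cos φ₁, cos δ − sin φ₁ sin φ₂ ) = atan2(0.098050, 0.340454) = 16.066°.
λ₂ = 158.347° + 16.066° = 174.413°.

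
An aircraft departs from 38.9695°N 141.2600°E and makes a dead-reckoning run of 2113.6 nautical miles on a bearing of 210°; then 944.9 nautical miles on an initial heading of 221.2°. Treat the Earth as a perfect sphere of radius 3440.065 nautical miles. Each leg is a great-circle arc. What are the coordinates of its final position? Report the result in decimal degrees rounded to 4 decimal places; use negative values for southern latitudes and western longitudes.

latitude -4.6711°, longitude 114.0432°

Apply the spherical direct solution leg by leg, carrying full precision between legs.
Leg 1: from (38.9695°, 141.2600°), δ = 2113.6/3440.065 = 0.614407 rad, θ = 210° → φ = 7.2234°, λ = 124.3695°.
Leg 2: from (7.2234°, 124.3695°), δ = 944.9/3440.065 = 0.274675 rad, θ = 221.2° → φ = -4.6711°, λ = 114.0432°.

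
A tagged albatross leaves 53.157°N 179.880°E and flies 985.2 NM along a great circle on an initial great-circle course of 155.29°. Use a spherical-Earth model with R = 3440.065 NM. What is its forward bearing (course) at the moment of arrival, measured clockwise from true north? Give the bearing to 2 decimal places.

final bearing 161.49°

δ = 985.2/3440.065 = 0.286390 rad (16.4089°).
Start latitude φ₁ = 0.927765 rad; initial bearing θ = 2.710322 rad.
sin φ₂ = sin φ₁ cos δ + cos φ₁ sin δ cos θ = (0.800282)(0.959270) + (0.599624)(0.282491)(-0.908435) = 0.613808
φ₂ = asin(0.613808) = 0.660875 rad = 37.865°.
Then Δλ = atan2(0.070809, 0.468051) = 0.150146 rad, from sin θ sin δ cos φ₁ over cos δ − sin φ₁ sin φ₂.
λ₂ = 179.880° + 8.603° = 188.483°, normalized to (−180°, 180°] → -171.517°.
The forward bearing on arrival equals the back-azimuth from the destination plus 180°.
Back-azimuth from P₂ (37.87°, -171.52°) to P₁ (53.16°, 179.88°), with Δλ' = λ₁ − λ₂ = 351.40°: atan2( sin Δλ' cos φ₁ , cos φ₂ sin φ₁ − sin φ₂ cos φ₁ cos Δλ' ) = 341.49°.
Final bearing = (341.49° + 180°) mod 360° = 161.49°.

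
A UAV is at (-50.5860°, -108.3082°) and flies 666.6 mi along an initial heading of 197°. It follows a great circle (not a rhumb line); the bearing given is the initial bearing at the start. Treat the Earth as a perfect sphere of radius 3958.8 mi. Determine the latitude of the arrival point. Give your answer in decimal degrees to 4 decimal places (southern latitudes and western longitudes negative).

δ = 666.6/3958.8 = 0.168384 rad (9.6477°).
With φ₁ = -50.5860° = -0.882892 rad and θ = 197° = 3.438299 rad:
Applying the spherical law of cosines for sides, sin φ₂ = sin φ₁ cos δ + cos φ₁ sin δ cos θ = -0.863408, so φ₂ = -59.7014°.
Δλ = atan2( sin θ sin δ cos φ₁ , cos δ − sin φ₁ sin φ₂ ) = atan2(-0.031110, 0.318806) = -0.097275 rad = -5.5735°.
λ₂ = -108.3082° + -5.5735° = -113.8817°.

latitude -59.7014°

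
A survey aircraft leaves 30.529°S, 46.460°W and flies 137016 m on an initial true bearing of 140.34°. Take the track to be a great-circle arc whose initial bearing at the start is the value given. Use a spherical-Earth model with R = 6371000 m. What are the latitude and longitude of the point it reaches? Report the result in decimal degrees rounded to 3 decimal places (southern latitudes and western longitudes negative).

latitude -31.474°, longitude -45.538°

Angular distance δ = d/R = 137016 / 6371000 = 0.021506 rad.
With φ₁ = -30.529° = -0.532832 rad and θ = 140.34° = 2.449395 rad:
Applying the spherical law of cosines for sides, sin φ₂ = sin φ₁ cos δ + cos φ₁ sin δ cos θ = -0.522117, so φ₂ = -31.474°.
For the longitude increment, Δλ = atan2( sin θ sin δ cos φ₁, cos δ − sin φ₁ sin φ₂ ) = atan2(0.011822, 0.734547) = 0.922°.
λ₂ = -46.460° + 0.922° = -45.538°.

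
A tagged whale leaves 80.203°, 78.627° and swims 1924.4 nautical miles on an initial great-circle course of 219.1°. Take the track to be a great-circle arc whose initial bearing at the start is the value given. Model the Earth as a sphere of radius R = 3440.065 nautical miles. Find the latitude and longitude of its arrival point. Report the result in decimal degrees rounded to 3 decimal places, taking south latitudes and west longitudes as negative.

latitude 49.919°, longitude 47.308°

δ = 1924.4/3440.065 = 0.559408 rad (32.0517°).
With φ₁ = 80.203° = 1.399806 rad and θ = 219.1° = 3.824016 rad:
sin φ₂ = sin φ₁ cos δ + cos φ₁ sin δ cos θ = (0.985417)(0.847569) + (0.170158)(0.530685)(-0.776046) = 0.765132
φ₂ = asin(0.765132) = 0.871246 rad = 49.919°.
Then Δλ = atan2(-0.056950, 0.093595) = -0.546625 rad, from sin θ sin δ cos φ₁ over cos δ − sin φ₁ sin φ₂.
Hence λ₂ = 78.627° + -31.319° = 47.308°.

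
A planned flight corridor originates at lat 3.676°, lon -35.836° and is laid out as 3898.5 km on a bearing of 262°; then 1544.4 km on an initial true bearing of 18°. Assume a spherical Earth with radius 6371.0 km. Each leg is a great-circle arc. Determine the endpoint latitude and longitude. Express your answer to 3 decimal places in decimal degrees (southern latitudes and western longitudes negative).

Apply the spherical direct solution leg by leg, carrying full precision between legs.
Leg 1: from (3.676°, -35.836°), δ = 3898.5/6371 = 0.611913 rad, θ = 262° → φ = -1.564°, λ = -70.520°.
Leg 2: from (-1.564°, -70.520°), δ = 1544.4/6371 = 0.242411 rad, θ = 18° → φ = 11.637°, λ = -66.177°.

latitude 11.637°, longitude -66.177°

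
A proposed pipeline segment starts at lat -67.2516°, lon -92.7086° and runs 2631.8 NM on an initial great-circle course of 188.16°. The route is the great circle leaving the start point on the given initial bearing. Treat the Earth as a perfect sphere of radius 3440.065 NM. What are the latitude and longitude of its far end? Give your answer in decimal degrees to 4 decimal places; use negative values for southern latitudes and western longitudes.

Angular distance δ = d/R = 2631.8 / 3440.065 = 0.765044 rad.
Start latitude φ₁ = -1.173762 rad; initial bearing θ = 3.284012 rad.
Applying the spherical law of cosines for sides, sin φ₂ = sin φ₁ cos δ + cos φ₁ sin δ cos θ = -0.930334, so φ₂ = -68.4869°.
For the longitude increment, Δλ = atan2( sin θ sin δ cos φ₁, cos δ − sin φ₁ sin φ₂ ) = atan2(-0.038012, -0.136613) = -164.4511°.
λ₂ = -92.7086° + -164.4511° = -257.1597°, normalized to (−180°, 180°] → 102.8403°.

latitude -68.4869°, longitude 102.8403°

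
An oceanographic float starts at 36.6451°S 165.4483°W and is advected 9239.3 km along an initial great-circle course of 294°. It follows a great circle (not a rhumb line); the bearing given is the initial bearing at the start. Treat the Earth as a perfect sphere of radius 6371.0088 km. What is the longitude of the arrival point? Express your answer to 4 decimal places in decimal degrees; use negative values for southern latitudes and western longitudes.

Central angle δ = d/R = 1.450210 rad.
Converting: φ₁ = -0.639578 rad, θ = 5.131268 rad.
Destination latitude: φ₂ = arcsin( sin φ₁ cos δ + cos φ₁ sin δ cos θ ) = arcsin(0.252176) = 14.6063°.
Then Δλ = atan2(-0.727659, 0.270807) = -1.214516 rad, from sin θ sin δ cos φ₁ over cos δ − sin φ₁ sin φ₂.
λ₂ = -165.4483° + -69.5866° = -235.0349°, normalized to (−180°, 180°] → 124.9651°.

longitude 124.9651°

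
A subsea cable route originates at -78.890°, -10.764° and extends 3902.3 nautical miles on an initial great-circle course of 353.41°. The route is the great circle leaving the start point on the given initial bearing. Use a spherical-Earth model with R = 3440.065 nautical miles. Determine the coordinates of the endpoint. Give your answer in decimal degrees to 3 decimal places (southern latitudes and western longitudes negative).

latitude -13.964°, longitude -16.916°

Angular distance δ = d/R = 3902.3 / 3440.065 = 1.134368 rad.
Start latitude φ₁ = -1.376890 rad; initial bearing θ = 6.168168 rad.
Applying the spherical law of cosines for sides, sin φ₂ = sin φ₁ cos δ + cos φ₁ sin δ cos θ = -0.241306, so φ₂ = -13.964°.
Δλ = atan2( sin θ sin δ cos φ₁ , cos δ − sin φ₁ sin φ₂ ) = atan2(-0.020041, 0.185922) = -0.107380 rad = -6.152°.
λ₂ = λ₁ + Δλ = -16.916°.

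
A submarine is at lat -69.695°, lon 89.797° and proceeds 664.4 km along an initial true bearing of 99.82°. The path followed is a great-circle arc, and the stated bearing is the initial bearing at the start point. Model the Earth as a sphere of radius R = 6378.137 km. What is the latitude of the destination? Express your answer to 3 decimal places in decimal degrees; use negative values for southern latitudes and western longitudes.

The arc subtends δ = 664.4/6378.137 = 0.104168 rad at the centre.
Converting: φ₁ = -1.216407 rad, θ = 1.742188 rad.
Destination latitude: φ₂ = arcsin( sin φ₁ cos δ + cos φ₁ sin δ cos θ ) = arcsin(-0.938929) = -69.872°.
For the longitude increment, Δλ = atan2( sin θ sin δ cos φ₁, cos δ − sin φ₁ sin φ₂ ) = atan2(0.035554, 0.113997) = 17.322°.
λ₂ = λ₁ + Δλ = 107.119°.

latitude -69.872°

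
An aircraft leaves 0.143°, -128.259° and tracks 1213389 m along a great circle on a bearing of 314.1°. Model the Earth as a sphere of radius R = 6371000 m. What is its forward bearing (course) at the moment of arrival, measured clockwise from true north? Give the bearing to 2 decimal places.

Angular distance δ = d/R = 1213389 / 6371000 = 0.190455 rad.
Converting: φ₁ = 0.002496 rad, θ = 5.482079 rad.
Destination latitude: φ₂ = arcsin( sin φ₁ cos δ + cos φ₁ sin δ cos θ ) = arcsin(0.134191) = 7.712°.
Then Δλ = atan2(-0.135945, 0.981583) = -0.137620 rad, from sin θ sin δ cos φ₁ over cos δ − sin φ₁ sin φ₂.
Hence λ₂ = -128.259° + -7.885° = -136.144°.
The forward bearing on arrival equals the back-azimuth from the destination plus 180°.
Back-azimuth from P₂ (7.71°, -136.14°) to P₁ (0.14°, -128.26°), with Δλ' = λ₁ − λ₂ = 7.89°: atan2( sin Δλ' cos φ₁ , cos φ₂ sin φ₁ − sin φ₂ cos φ₁ cos Δλ' ) = 133.56°.
Final bearing = (133.56° + 180°) mod 360° = 313.56°.

final bearing 313.56°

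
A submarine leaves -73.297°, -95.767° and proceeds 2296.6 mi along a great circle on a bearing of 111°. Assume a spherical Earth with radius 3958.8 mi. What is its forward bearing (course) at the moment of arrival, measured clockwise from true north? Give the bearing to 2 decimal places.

The arc subtends δ = 2296.6/3958.8 = 0.580125 rad at the centre.
Converting: φ₁ = -1.279274 rad, θ = 1.937315 rad.
Destination latitude: φ₂ = arcsin( sin φ₁ cos δ + cos φ₁ sin δ cos θ ) = arcsin(-0.857561) = -59.044°.
Then Δλ = atan2(0.147074, 0.015016) = 1.469053 rad, from sin θ sin δ cos φ₁ over cos δ − sin φ₁ sin φ₂.
λ₂ = λ₁ + Δλ = -11.596°.
The forward bearing on arrival equals the back-azimuth from the destination plus 180°.
Back-azimuth from P₂ (-59.04°, -11.60°) to P₁ (-73.30°, -95.77°), with Δλ' = λ₁ − λ₂ = -84.17°: atan2( sin Δλ' cos φ₁ , cos φ₂ sin φ₁ − sin φ₂ cos φ₁ cos Δλ' ) = 211.44°.
Final bearing = (211.44° + 180°) mod 360° = 31.44°.

final bearing 31.44°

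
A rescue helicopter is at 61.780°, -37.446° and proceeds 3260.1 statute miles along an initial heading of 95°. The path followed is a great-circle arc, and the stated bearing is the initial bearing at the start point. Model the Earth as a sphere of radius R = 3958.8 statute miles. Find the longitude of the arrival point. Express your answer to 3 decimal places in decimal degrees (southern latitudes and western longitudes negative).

longitude 25.220°

Central angle δ = d/R = 0.823507 rad.
Converting: φ₁ = 1.078264 rad, θ = 1.658063 rad.
Destination latitude: φ₂ = arcsin( sin φ₁ cos δ + cos φ₁ sin δ cos θ ) = arcsin(0.568638) = 34.655°.
Δλ = atan2( sin θ sin δ cos φ₁ , cos δ − sin φ₁ sin φ₂ ) = atan2(0.345538, 0.178604) = 1.093730 rad = 62.666°.
λ₂ = λ₁ + Δλ = 25.220°.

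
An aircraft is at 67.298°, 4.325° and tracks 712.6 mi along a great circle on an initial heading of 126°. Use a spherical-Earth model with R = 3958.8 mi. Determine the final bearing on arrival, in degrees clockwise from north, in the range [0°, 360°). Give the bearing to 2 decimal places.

Angular distance δ = d/R = 712.6 / 3958.8 = 0.180004 rad.
Converting: φ₁ = 1.174572 rad, θ = 2.199115 rad.
Applying the spherical law of cosines for sides, sin φ₂ = sin φ₁ cos δ + cos φ₁ sin δ cos θ = 0.867006, so φ₂ = 60.113°.
Δλ = atan2( sin θ sin δ cos φ₁ , cos δ − sin φ₁ sin φ₂ ) = atan2(0.055900, 0.184009) = 0.294929 rad = 16.898°.
λ₂ = 4.325° + 16.898° = 21.223°.
The forward bearing on arrival equals the back-azimuth from the destination plus 180°.
Back-azimuth from P₂ (60.11°, 21.22°) to P₁ (67.30°, 4.33°), with Δλ' = λ₁ − λ₂ = -16.90°: atan2( sin Δλ' cos φ₁ , cos φ₂ sin φ₁ − sin φ₂ cos φ₁ cos Δλ' ) = 321.20°.
Final bearing = (321.20° + 180°) mod 360° = 141.20°.

final bearing 141.20°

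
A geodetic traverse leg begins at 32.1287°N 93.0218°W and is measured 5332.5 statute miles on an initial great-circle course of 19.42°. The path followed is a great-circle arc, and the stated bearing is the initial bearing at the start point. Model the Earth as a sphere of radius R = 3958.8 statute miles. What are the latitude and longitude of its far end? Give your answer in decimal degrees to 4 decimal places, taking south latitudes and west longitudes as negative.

Angular distance δ = d/R = 5332.5 / 3958.8 = 1.346999 rad.
Converting: φ₁ = 0.560752 rad, θ = 0.338943 rad.
Applying the spherical law of cosines for sides, sin φ₂ = sin φ₁ cos δ + cos φ₁ sin δ cos θ = 0.896787, so φ₂ = 63.7389°.
Then Δλ = atan2(0.274549, -0.254998) = 2.319290 rad, from sin θ sin δ cos φ₁ over cos δ − sin φ₁ sin φ₂.
Hence λ₂ = -93.0218° + 132.8856° = 39.8638°.

latitude 63.7389°, longitude 39.8638°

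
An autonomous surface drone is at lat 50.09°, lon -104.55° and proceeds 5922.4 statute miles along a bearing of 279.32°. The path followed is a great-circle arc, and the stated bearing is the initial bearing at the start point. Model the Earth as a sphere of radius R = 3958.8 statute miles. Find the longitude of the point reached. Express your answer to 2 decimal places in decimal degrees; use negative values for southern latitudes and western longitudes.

longitude 161.04°

The arc subtends δ = 5922.4/3958.8 = 1.496009 rad at the centre.
Converting: φ₁ = 0.874235 rad, θ = 4.875054 rad.
sin φ₂ = sin φ₁ cos δ + cos φ₁ sin δ cos θ = (0.767053)(0.074718) + (0.641584)(0.997205)(0.161948) = 0.160925
φ₂ = asin(0.160925) = 0.161628 rad = 9.26°.
For the longitude increment, Δλ = atan2( sin θ sin δ cos φ₁, cos δ − sin φ₁ sin φ₂ ) = atan2(-0.631344, -0.048721) = -94.41°.
λ₂ = -104.55° + -94.41° = -198.96°, normalized to (−180°, 180°] → 161.04°.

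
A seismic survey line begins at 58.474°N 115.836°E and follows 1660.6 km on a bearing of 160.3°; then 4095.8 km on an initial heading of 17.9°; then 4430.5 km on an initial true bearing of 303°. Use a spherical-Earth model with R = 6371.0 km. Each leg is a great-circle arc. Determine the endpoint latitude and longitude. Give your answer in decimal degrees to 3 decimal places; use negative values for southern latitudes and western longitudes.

Apply the spherical direct solution leg by leg, carrying full precision between legs.
Leg 1: from (58.474°, 115.836°), δ = 1660.6/6371 = 0.260650 rad, θ = 160.3° → φ = 44.167°, λ = 122.792°.
Leg 2: from (44.167°, 122.792°), δ = 4095.8/6371 = 0.642882 rad, θ = 17.9° → φ = 75.212°, λ = 169.002°.
Leg 3: from (75.212°, 169.002°), δ = 4430.5/6371 = 0.695417 rad, θ = 303° → φ = 56.245°, λ = 64.258°.

latitude 56.245°, longitude 64.258°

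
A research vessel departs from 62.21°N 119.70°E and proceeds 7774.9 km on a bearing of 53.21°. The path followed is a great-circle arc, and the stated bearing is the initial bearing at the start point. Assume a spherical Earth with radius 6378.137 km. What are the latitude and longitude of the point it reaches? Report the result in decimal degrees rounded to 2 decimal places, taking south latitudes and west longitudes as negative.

Angular distance δ = d/R = 7774.9 / 6378.137 = 1.218992 rad.
Converting: φ₁ = 1.085769 rad, θ = 0.928690 rad.
sin φ₂ = sin φ₁ cos δ + cos φ₁ sin δ cos θ = (0.884662)(0.344592) + (0.466232)(0.938753)(0.598884) = 0.566965
φ₂ = asin(0.566965) = 0.602817 rad = 34.54°.
Δλ = atan2( sin θ sin δ cos φ₁ , cos δ − sin φ₁ sin φ₂ ) = atan2(0.350507, -0.156981) = 1.991875 rad = 114.13°.
λ₂ = 119.70° + 114.13° = 233.83°, normalized to (−180°, 180°] → -126.17°.

latitude 34.54°, longitude -126.17°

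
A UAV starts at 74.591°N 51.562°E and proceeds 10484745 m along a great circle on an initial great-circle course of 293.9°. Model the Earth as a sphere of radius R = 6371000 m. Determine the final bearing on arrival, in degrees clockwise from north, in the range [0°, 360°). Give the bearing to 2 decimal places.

Central angle δ = d/R = 1.645698 rad.
Start latitude φ₁ = 1.301859 rad; initial bearing θ = 5.129523 rad.
Applying the spherical law of cosines for sides, sin φ₂ = sin φ₁ cos δ + cos φ₁ sin δ cos θ = 0.035205, so φ₂ = 2.018°.
Δλ = atan2( sin θ sin δ cos φ₁ , cos δ − sin φ₁ sin φ₂ ) = atan2(-0.242243, -0.108772) = -1.992834 rad = -114.181°.
λ₂ = λ₁ + Δλ = -62.619°.
The forward bearing on arrival equals the back-azimuth from the destination plus 180°.
Back-azimuth from P₂ (2.02°, -62.62°) to P₁ (74.59°, 51.56°), with Δλ' = λ₁ − λ₂ = 114.18°: atan2( sin Δλ' cos φ₁ , cos φ₂ sin φ₁ − sin φ₂ cos φ₁ cos Δλ' ) = 14.07°.
Final bearing = (14.07° + 180°) mod 360° = 194.07°.

final bearing 194.07°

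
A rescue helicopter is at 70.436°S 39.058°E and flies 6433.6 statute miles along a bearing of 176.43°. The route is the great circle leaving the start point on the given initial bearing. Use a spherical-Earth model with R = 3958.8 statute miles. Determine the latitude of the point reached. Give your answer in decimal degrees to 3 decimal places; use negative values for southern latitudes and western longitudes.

latitude -16.412°

Central angle δ = d/R = 1.625139 rad.
Start latitude φ₁ = -1.229340 rad; initial bearing θ = 3.079284 rad.
Applying the spherical law of cosines for sides, sin φ₂ = sin φ₁ cos δ + cos φ₁ sin δ cos θ = -0.282536, so φ₂ = -16.412°.
Then Δλ = atan2(0.020820, -0.320541) = 3.076730 rad, from sin θ sin δ cos φ₁ over cos δ − sin φ₁ sin φ₂.
λ₂ = 39.058° + 176.284° = 215.342°, normalized to (−180°, 180°] → -144.658°.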